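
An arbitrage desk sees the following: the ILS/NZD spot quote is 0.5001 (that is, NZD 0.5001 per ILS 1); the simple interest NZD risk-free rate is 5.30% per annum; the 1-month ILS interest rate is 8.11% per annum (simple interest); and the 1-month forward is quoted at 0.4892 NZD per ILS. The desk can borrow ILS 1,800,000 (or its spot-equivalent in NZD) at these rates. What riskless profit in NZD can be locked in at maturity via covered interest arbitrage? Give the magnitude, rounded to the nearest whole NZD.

NZD 17,645

T = 1/12 years.
Invest the ILS and cover forward: 1,800,000 × 1.00675833 × 0.4892 = NZD 886,511.12.
Convert at spot and invest in NZD: 1,800,000 × 0.5001 × 1.00441667 = NZD 904,155.80.
The quoted forward undervalues ILS, so borrow ILS, convert to NZD at spot, deposit the NZD at 5.30%, and buy ILS forward at 0.4892 to cover the loan.
The gap between the two covered legs is NZD 17,645.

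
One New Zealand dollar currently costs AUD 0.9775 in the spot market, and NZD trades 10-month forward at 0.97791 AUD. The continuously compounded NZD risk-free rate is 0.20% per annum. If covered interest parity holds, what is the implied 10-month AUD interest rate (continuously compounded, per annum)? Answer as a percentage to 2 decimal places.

T = 10/12 years.
By CIP, F/S equals the AUD-to-NZD growth ratio: 0.97791/0.9775 = 1.0004194.
NZD growth factor: e^(0.0020×10/12) = 1.0016681.
Hence g_AUD = 1.0020882.
Take logs: ln 1.0020882 / (10/12) = 0.002503, so 0.25%.

0.25%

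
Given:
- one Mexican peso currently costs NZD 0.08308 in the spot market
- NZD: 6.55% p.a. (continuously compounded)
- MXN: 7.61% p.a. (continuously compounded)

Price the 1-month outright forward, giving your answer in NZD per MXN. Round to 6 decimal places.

0.083007

T = 1/12 years.
Growth of 1 NZD over T: e^(0.0655×1/12) = 1.0054733.
Growth of 1 MXN over T: e^(0.0761×1/12) = 1.0063618.
Forward (NZD per MXN) = 0.08308 × 1.0054733 / 1.0063618 = 0.08300665.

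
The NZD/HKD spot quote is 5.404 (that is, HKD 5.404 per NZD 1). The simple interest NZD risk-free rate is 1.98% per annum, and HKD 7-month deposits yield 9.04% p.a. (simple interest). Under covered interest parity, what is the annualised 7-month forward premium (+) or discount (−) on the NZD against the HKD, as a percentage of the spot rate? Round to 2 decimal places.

T = 7/12 years.
CIP forward (HKD per NZD) = 5.404 × 1.0527333/1.011550 = 5.624013.
Annualised premium = (F − S)/S × (1/T) = (5.624013 − 5.404)/5.404 ÷ (7/12) = 6.98%.

+6.98%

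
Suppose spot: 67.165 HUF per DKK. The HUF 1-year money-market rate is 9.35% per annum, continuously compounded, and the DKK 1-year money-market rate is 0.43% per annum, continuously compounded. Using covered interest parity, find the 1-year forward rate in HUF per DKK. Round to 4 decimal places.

T = 1 year.
Growth of 1 HUF over T: e^(0.0935×1) = 1.0980106.
DKK accumulates by e^(0.0043×1) = 1.00430926.
So F = 67.165 × 1.0980106 / 1.00430926 = 73.431447 (HUF/DKK).

73.4314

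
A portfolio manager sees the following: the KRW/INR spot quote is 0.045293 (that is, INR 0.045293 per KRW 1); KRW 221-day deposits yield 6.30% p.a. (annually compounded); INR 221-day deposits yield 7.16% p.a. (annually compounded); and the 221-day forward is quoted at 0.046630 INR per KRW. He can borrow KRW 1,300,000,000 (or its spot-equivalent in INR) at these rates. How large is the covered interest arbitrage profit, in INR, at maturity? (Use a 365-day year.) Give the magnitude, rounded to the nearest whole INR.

T = 221/365 years.
Keep in KRW, deliver into the forward: 1,300,000,000·1.0376845401·0.046630 = INR 62,903,399.14.
Swap to INR now, deposit: 1,300,000,000·0.045293·1.0427595734 = INR 61,398,622.17.
The quoted forward overvalues KRW, so borrow INR, buy KRW at spot, deposit the KRW at 6.30%, and sell the proceeds forward at 0.046630.
The gap between the two covered legs is INR 1,504,777.

INR 1,504,777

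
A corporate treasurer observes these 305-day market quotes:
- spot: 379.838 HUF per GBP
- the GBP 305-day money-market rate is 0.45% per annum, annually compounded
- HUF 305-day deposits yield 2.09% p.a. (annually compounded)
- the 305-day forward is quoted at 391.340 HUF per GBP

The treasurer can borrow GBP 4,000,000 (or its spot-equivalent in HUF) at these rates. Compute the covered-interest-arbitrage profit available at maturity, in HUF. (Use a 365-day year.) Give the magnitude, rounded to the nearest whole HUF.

T = 305/365 years.
Invest the GBP and cover forward: 4,000,000 × 1.00375888561 × 391.340 = HUF 1,571,244,009.18.
Convert at spot and invest in HUF: 4,000,000 × 379.838 × 1.017434623744 = HUF 1,545,841,330.45.
The quoted forward overvalues GBP, so borrow HUF, buy GBP at spot, deposit the GBP at 0.45%, and sell the proceeds forward at 391.340.
Arbitrage profit = |1,571,244,009.18 − 1,545,841,330.45| = HUF 25,402,679.

HUF 25,402,679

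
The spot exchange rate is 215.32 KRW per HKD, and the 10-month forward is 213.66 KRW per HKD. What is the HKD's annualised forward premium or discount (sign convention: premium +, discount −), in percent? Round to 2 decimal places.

-0.93%

T = 10/12 years.
HKD trades forward at -0.77095% vs spot over the period.
×(1/T) gives -0.93% p.a.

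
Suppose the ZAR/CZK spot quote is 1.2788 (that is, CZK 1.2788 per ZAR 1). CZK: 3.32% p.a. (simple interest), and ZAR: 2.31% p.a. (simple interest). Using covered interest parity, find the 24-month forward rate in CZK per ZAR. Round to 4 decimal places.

T = 2 years.
Growth of 1 CZK over T: 1 + 0.0332×2 = 1.066400.
ZAR accumulates by 1 + 0.0231×2 = 1.046200.
CIP: F = S · (grow CZK)/(grow ZAR) = 1.2788 × 1.066400/1.046200 = 1.303491 CZK per ZAR.

1.3035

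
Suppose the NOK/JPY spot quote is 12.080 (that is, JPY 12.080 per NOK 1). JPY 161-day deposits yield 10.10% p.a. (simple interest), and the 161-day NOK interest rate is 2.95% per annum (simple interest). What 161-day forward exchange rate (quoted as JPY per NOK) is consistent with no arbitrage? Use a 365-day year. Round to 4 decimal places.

12.4561

T = 161/365 years.
JPY growth factor: 1 + 0.1010×161/365 = 1.04455068.
NOK growth factor: 1 + 0.0295×161/365 = 1.01301233.
Forward (JPY per NOK) = 12.08 × 1.04455068 / 1.01301233 = 12.456089.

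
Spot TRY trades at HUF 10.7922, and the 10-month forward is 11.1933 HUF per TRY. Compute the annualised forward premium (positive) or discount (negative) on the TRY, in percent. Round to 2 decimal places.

+4.46%

T = 10/12 years.
Period premium: (11.1933 − 10.7922)/10.7922 = 0.0371657.
Per annum: 0.0371657 / (10/12) = 0.044599 = 4.46%.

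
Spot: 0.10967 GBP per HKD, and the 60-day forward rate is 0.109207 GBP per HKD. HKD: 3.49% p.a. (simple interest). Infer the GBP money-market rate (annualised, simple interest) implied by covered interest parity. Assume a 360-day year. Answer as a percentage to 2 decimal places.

T = 60/360 years.
By CIP, F/S equals the GBP-to-HKD growth ratio: 0.109207/0.10967 = 0.9957782.
HKD growth factor: 1 + 0.0349×60/360 = 1.0058167.
That pins the GBP growth at 1.0015703.
r = (1.0015703 − 1)/(60/360) = 0.009422 → 0.94%.

0.94%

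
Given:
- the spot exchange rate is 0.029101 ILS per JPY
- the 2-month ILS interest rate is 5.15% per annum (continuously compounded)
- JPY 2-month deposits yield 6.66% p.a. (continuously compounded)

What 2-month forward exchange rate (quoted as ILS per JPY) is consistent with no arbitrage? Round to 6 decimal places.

0.029028

T = 2/12 years.
Growth of 1 ILS over T: e^(0.0515×2/12) = 1.0086203.
Growth of 1 JPY over T: e^(0.0666×2/12) = 1.0111618.
Forward (ILS per JPY) = 0.029101 × 1.0086203 / 1.0111618 = 0.02902786.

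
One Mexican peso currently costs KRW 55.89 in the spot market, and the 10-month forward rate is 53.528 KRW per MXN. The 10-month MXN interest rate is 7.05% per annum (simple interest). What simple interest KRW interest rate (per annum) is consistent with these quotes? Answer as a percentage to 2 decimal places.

T = 10/12 years.
By CIP, F/S equals the KRW-to-MXN growth ratio: 53.528/55.89 = 0.9577384.
The MXN side grows by 1 + 0.0705×10/12 = 1.058750.
Hence g_KRW = 1.0140055.
(1.0140055 − 1)/T = 0.016807, i.e. 1.68%.

1.68%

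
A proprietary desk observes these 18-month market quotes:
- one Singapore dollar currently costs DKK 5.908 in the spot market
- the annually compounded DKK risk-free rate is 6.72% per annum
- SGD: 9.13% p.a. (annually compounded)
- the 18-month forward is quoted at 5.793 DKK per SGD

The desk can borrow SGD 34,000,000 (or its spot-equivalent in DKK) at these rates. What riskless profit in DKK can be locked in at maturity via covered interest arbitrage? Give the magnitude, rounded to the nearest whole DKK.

T = 18/12 years.
Invest the SGD and cover forward: 34,000,000 × 1.14002987614 × 5.793 = DKK 224,542,564.46.
Convert at spot and invest in DKK: 34,000,000 × 5.908 × 1.10247493597 = DKK 221,456,345.34.
The quoted forward overvalues SGD, so borrow DKK, buy SGD at spot, deposit the SGD at 9.13%, and sell the proceeds forward at 5.793.
The gap between the two covered legs is DKK 3,086,219.

DKK 3,086,219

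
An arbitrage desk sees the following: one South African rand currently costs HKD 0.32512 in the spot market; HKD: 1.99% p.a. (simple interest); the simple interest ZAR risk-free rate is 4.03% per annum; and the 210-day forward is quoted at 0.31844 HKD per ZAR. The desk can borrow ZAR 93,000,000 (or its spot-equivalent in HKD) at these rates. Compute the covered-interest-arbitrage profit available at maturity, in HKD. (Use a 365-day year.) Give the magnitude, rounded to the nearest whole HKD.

T = 210/365 years.
Invest the ZAR and cover forward: 93,000,000 × 1.0231863014 × 0.31844 = HKD 30,301,580.46.
Convert at spot and invest in HKD: 93,000,000 × 0.32512 × 1.0114493151 = HKD 30,582,343.32.
The quoted forward undervalues ZAR, so borrow ZAR, convert to HKD at spot, deposit the HKD at 1.99%, and buy ZAR forward at 0.31844 to cover the loan.
The gap between the two covered legs is HKD 280,763.

HKD 280,763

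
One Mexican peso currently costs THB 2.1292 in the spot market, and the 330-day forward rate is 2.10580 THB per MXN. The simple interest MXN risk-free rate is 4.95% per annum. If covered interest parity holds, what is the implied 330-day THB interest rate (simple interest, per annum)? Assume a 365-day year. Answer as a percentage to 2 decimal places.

T = 330/365 years.
By CIP, F/S equals the THB-to-MXN growth ratio: 2.1058/2.1292 = 0.9890100.
The MXN side grows by 1 + 0.0495×330/365 = 1.0447534.
Hence g_THB = 1.0332716.
r = (1.0332716 − 1)/(330/365) = 0.036800 → 3.68%.

3.68%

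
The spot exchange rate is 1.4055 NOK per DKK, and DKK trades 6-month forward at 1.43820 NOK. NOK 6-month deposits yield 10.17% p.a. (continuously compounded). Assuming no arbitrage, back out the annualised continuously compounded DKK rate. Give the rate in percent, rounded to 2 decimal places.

5.57%

T = 6/12 years.
F/S = 1.4382/1.4055 = 1.0232657 = (growth of NOK) / (growth of DKK).
The NOK side grows by e^(0.1017×6/12) = 1.0521651.
Hence g_DKK = 1.0282423.
Take logs: ln 1.0282423 / (6/12) = 0.055702, so 5.57%.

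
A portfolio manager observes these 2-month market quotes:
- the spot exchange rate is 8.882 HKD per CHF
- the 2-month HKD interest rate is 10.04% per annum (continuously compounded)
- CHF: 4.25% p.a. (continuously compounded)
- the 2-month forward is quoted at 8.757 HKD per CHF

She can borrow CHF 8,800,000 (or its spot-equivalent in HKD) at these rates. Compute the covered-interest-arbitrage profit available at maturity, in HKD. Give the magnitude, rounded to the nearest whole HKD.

T = 2/12 years.
Route A — deposit CHF, sell forward: 8,800,000 × 1.0071084795 × 8.757 = HKD 77,609,390.80.
Route B — convert at spot, deposit HKD: 8,800,000 × 8.882 × 1.0168741197 = HKD 79,480,508.19.
The quoted forward undervalues CHF, so borrow CHF, convert to HKD at spot, deposit the HKD at 10.04%, and buy CHF forward at 8.757 to cover the loan.
Profit = 79,480,508.19 − 77,609,390.80 = HKD 1,871,117.

HKD 1,871,117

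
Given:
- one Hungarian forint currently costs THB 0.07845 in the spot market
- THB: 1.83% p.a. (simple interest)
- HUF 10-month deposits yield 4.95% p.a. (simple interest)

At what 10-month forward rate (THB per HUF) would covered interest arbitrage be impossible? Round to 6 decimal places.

0.076491

T = 10/12 years.
THB accumulates by 1 + 0.0183×10/12 = 1.015250.
HUF growth factor: 1 + 0.0495×10/12 = 1.041250.
So F = 0.07845 × 1.015250 / 1.041250 = 0.07649110 (THB/HUF).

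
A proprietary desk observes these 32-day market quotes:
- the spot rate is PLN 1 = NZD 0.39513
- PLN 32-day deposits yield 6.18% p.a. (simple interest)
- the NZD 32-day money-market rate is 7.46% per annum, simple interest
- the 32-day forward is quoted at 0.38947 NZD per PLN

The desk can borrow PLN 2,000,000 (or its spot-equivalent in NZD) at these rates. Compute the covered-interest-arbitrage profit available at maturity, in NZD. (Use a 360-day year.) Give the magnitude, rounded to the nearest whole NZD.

T = 32/360 years.
Invest the PLN and cover forward: 2,000,000 × 1.00549333 × 0.38947 = NZD 783,218.97.
Convert at spot and invest in NZD: 2,000,000 × 0.39513 × 1.00663111 = NZD 795,500.30.
The quoted forward undervalues PLN, so borrow PLN, convert to NZD at spot, deposit the NZD at 7.46%, and buy PLN forward at 0.38947 to cover the loan.
Arbitrage profit = |783,218.97 − 795,500.30| = NZD 12,281.

NZD 12,281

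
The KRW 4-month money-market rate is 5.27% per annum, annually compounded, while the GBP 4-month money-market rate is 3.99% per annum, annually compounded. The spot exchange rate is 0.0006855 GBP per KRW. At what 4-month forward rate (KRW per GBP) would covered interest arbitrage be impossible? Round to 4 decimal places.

1464.7502

T = 4/12 years.
GBP accumulates by (1 + 0.0399)^(4/12) = 1.0131269297.
KRW accumulates by (1 + 0.0527)^(4/12) = 1.017266808.
So F = 0.0006855 × 1.0131269297 / 1.017266808 = 0.0006827102829 (GBP/KRW).
Invert for KRW per GBP: 1 / 0.0006827102829 = 1464.7502.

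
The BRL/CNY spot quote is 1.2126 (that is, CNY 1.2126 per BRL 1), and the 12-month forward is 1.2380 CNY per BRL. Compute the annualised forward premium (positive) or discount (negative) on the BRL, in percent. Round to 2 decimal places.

+2.09%

T = 1 year.
BRL trades forward at +2.09467% vs spot over the period.
Annualise by dividing by T: 0.0209467 / 1 = 0.020947 → 2.09%.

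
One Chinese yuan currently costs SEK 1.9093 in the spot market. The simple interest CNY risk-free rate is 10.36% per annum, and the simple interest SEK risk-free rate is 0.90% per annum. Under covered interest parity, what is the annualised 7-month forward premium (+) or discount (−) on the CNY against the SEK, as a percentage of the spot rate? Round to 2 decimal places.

-8.92%

T = 7/12 years.
F = S · g_SEK/g_CNY = 1.9093 × 1.005250/1.0604333 = 1.8099430.
(F − S)/S ÷ T = (1.8099430 − 1.9093)/1.9093/(7/12) = -0.089209 → -8.92%.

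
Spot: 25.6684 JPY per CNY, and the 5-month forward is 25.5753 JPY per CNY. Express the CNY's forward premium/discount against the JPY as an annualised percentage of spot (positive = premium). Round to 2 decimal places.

T = 5/12 years.
CNY trades forward at -0.36270% vs spot over the period.
Annualise by dividing by T: -0.0036270 / (5/12) = -0.008705 → -0.87%.

-0.87%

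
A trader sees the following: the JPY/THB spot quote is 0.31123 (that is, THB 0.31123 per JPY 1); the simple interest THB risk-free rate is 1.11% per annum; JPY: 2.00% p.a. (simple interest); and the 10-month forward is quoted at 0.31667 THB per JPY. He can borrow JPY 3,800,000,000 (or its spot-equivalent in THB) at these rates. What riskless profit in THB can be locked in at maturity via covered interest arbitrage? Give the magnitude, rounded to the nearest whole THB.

T = 10/12 years.
Keep in JPY, deliver into the forward: 3,800,000,000·1.016666666667·0.31667 = THB 1,223,401,766.67.
Swap to THB now, deposit: 3,800,000,000·0.31123·1.009250 = THB 1,193,613,734.50.
The quoted forward overvalues JPY, so borrow THB, buy JPY at spot, deposit the JPY at 2.00%, and sell the proceeds forward at 0.31667.
Profit = 1,223,401,766.67 − 1,193,613,734.50 = THB 29,788,032.

THB 29,788,032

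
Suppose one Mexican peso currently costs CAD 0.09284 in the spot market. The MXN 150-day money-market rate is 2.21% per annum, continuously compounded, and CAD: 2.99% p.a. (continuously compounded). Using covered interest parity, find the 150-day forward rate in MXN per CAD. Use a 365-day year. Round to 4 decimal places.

10.7367

T = 150/365 years.
CAD accumulates by e^(0.0299×150/365) = 1.01236347.
MXN growth factor: e^(0.0221×150/365) = 1.00912356.
So F = 0.09284 × 1.01236347 / 1.00912356 = 0.093138074 (CAD/MXN).
Invert for MXN per CAD: 1 / 0.093138074 = 10.7367.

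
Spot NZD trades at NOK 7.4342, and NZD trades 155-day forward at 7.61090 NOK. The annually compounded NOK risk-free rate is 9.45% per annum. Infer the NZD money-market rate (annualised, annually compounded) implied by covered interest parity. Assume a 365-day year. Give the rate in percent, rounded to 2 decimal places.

T = 155/365 years.
CIP gives F = S · g_NOK/g_NZD, so g_NOK/g_NZD = 7.6109/7.4342 = 1.0237685.
The NOK side grows by (1 + 0.0945)^(155/365) = 1.0390903.
So the NZD growth factor = 1.0149661.
r = 1.0149661^(365/155) − 1 = 0.035601 → 3.56%.

3.56%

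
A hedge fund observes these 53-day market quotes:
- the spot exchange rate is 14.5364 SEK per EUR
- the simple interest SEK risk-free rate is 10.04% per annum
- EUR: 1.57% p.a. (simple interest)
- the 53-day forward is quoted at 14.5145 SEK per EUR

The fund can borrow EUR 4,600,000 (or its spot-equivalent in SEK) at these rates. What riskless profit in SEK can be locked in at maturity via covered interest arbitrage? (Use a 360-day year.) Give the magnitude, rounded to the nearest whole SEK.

T = 53/360 years.
Invest the EUR and cover forward: 4,600,000 × 1.0023113889 × 14.5145 = SEK 66,921,023.81.
Convert at spot and invest in SEK: 4,600,000 × 14.5364 × 1.0147811111 = SEK 67,855,815.06.
The quoted forward undervalues EUR, so borrow EUR, convert to SEK at spot, deposit the SEK at 10.04%, and buy EUR forward at 14.5145 to cover the loan.
The gap between the two covered legs is SEK 934,791.

SEK 934,791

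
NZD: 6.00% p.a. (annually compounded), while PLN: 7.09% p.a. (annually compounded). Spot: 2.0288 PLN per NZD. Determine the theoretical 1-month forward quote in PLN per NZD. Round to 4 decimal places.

2.0305

T = 1/12 years.
PLN growth factor: (1 + 0.0709)^(1/12) = 1.0057246.
NZD growth factor: (1 + 0.0600)^(1/12) = 1.0048676.
So F = 2.0288 × 1.0057246 / 1.0048676 = 2.030530 (PLN/NZD).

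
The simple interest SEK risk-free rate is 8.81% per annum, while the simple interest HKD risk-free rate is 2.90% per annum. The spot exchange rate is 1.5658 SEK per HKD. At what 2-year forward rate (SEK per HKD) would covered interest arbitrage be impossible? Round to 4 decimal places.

1.7407

T = 2 years.
SEK accumulates by 1 + 0.0881×2 = 1.176200.
HKD growth factor: 1 + 0.0290×2 = 1.058000.
So F = 1.5658 × 1.176200 / 1.058000 = 1.740732 (SEK/HKD).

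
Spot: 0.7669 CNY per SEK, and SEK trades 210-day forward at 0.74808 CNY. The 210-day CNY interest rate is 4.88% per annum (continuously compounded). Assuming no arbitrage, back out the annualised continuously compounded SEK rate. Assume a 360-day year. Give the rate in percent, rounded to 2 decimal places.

9.14%

T = 210/360 years.
F/S = 0.74808/0.7669 = 0.9754596 = (growth of CNY) / (growth of SEK).
The CNY side grows by e^(0.0488×210/360) = 1.0288757.
Hence g_SEK = 1.0547599.
r = ln(1.0547599)/(210/360) = 0.091394 → 9.14%.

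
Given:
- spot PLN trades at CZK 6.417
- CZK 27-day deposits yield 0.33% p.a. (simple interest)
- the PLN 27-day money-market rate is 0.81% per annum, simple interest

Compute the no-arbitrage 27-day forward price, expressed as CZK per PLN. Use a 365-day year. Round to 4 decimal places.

T = 27/365 years.
CZK accumulates by 1 + 0.0033×27/365 = 1.0002441.
Growth of 1 PLN over T: 1 + 0.0081×27/365 = 1.0005992.
CIP: F = S · (grow CZK)/(grow PLN) = 6.417 × 1.0002441/1.0005992 = 6.414723 CZK per PLN.

6.4147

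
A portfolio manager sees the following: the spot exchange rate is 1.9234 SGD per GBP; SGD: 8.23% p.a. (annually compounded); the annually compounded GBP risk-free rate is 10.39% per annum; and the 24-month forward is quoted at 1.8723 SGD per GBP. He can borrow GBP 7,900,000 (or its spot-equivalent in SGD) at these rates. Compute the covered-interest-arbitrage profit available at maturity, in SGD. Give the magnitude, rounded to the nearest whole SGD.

T = 2 years.
Invest the GBP and cover forward: 7,900,000 × 1.21859521 × 1.8723 = SGD 18,024,448.91.
Convert at spot and invest in SGD: 7,900,000 × 1.9234 × 1.17137329 = SGD 17,798,853.15.
The quoted forward overvalues GBP, so borrow SGD, buy GBP at spot, deposit the GBP at 10.39%, and sell the proceeds forward at 1.8723.
Profit = 18,024,448.91 − 17,798,853.15 = SGD 225,596.

SGD 225,596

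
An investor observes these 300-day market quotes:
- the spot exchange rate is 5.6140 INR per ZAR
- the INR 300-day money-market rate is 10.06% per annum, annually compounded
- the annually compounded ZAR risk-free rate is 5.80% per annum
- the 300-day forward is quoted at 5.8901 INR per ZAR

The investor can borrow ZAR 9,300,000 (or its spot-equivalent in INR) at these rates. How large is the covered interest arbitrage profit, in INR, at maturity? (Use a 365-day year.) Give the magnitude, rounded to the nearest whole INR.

INR 886,097

T = 300/365 years.
Route A — deposit ZAR, sell forward: 9,300,000 × 1.0474304769 × 5.8901 = INR 57,376,073.34.
Route B — convert at spot, deposit INR: 9,300,000 × 5.6140 × 1.0819720309 = INR 56,489,976.13.
The quoted forward overvalues ZAR, so borrow INR, buy ZAR at spot, deposit the ZAR at 5.80%, and sell the proceeds forward at 5.8901.
The gap between the two covered legs is INR 886,097.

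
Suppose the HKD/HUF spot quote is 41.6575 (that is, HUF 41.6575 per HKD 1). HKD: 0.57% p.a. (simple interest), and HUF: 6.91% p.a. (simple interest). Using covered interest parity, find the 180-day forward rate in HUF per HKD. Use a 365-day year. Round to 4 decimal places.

T = 180/365 years.
HUF accumulates by 1 + 0.0691×180/365 = 1.03407671.
Growth of 1 HKD over T: 1 + 0.0057×180/365 = 1.00281096.
So F = 41.6575 × 1.03407671 / 1.00281096 = 42.956302 (HUF/HKD).

42.9563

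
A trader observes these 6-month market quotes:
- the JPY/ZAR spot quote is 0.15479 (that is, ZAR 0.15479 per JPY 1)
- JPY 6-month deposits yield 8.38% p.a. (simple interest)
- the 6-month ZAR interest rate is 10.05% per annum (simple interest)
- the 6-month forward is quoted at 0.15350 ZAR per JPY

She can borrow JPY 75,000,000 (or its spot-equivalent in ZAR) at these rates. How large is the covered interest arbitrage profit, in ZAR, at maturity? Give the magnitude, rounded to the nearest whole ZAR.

ZAR 197,741

T = 6/12 years.
Route A — deposit JPY, sell forward: 75,000,000 × 1.041900 × 0.15350 = ZAR 11,994,873.75.
Route B — convert at spot, deposit ZAR: 75,000,000 × 0.15479 × 1.050250 = ZAR 12,192,614.81.
The quoted forward undervalues JPY, so borrow JPY, convert to ZAR at spot, deposit the ZAR at 10.05%, and buy JPY forward at 0.15350 to cover the loan.
The gap between the two covered legs is ZAR 197,741.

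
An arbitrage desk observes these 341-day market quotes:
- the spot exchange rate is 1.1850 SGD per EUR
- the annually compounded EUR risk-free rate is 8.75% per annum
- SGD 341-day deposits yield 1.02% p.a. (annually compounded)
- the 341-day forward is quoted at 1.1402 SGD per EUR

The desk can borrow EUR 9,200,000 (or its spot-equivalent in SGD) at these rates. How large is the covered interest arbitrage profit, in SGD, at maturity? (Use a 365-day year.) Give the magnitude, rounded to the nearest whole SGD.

T = 341/365 years.
Invest the EUR and cover forward: 9,200,000 × 1.0815184102 × 1.1402 = SGD 11,344,955.08.
Convert at spot and invest in SGD: 9,200,000 × 1.1850 × 1.009526131 = SGD 11,005,853.88.
The quoted forward overvalues EUR, so borrow SGD, buy EUR at spot, deposit the EUR at 8.75%, and sell the proceeds forward at 1.1402.
Arbitrage profit = |11,344,955.08 − 11,005,853.88| = SGD 339,101.

SGD 339,101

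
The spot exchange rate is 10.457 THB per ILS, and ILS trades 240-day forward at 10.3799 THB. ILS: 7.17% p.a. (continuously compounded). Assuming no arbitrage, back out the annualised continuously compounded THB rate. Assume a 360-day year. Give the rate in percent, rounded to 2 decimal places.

T = 240/360 years.
F/S = 10.3799/10.457 = 0.9926269 = (growth of THB) / (growth of ILS).
ILS growth factor: e^(0.0717×240/360) = 1.0489608.
So the THB growth factor = 1.0412267.
Take logs: ln 1.0412267 / (240/360) = 0.060599, so 6.06%.

6.06%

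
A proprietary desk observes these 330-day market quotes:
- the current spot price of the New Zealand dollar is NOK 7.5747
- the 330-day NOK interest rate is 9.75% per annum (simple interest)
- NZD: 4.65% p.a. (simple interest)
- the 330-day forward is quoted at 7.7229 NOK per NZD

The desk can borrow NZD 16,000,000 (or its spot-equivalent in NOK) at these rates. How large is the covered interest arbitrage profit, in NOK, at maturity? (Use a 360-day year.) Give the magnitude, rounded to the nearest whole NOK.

T = 330/360 years.
Route A — deposit NZD, sell forward: 16,000,000 × 1.042625 × 7.7229 = NOK 128,833,417.80.
Route B — convert at spot, deposit NOK: 16,000,000 × 7.5747 × 1.089375 = NOK 132,027,021.00.
The quoted forward undervalues NZD, so borrow NZD, convert to NOK at spot, deposit the NOK at 9.75%, and buy NZD forward at 7.7229 to cover the loan.
Arbitrage profit = |128,833,417.80 − 132,027,021.00| = NOK 3,193,603.

NOK 3,193,603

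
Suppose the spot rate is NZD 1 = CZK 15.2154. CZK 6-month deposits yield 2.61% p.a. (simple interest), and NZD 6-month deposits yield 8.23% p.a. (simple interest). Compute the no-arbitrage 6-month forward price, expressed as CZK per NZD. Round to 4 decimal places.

14.8047

T = 6/12 years.
CZK accumulates by 1 + 0.0261×6/12 = 1.013050.
Growth of 1 NZD over T: 1 + 0.0823×6/12 = 1.041150.
CIP: F = S · (grow CZK)/(grow NZD) = 15.2154 × 1.013050/1.041150 = 14.804746 CZK per NZD.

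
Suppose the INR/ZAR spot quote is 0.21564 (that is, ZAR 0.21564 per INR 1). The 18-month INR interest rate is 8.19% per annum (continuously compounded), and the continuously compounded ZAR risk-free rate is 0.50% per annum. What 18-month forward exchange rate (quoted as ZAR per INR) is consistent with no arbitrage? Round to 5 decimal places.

0.19215

T = 18/12 years.
Growth of 1 ZAR over T: e^(0.0050×18/12) = 1.0075282.
INR accumulates by e^(0.0819×18/12) = 1.1307148.
CIP: F = S · (grow ZAR)/(grow INR) = 0.21564 × 1.0075282/1.1307148 = 0.1921469 ZAR per INR.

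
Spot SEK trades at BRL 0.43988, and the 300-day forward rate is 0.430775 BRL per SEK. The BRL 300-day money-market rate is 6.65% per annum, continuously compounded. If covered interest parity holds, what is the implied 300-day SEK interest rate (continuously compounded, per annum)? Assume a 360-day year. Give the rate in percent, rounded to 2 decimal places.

T = 300/360 years.
CIP gives F = S · g_BRL/g_SEK, so g_BRL/g_SEK = 0.430775/0.43988 = 0.9793012.
BRL growth factor: e^(0.0665×300/360) = 1.0569809.
Hence g_SEK = 1.0793216.
Take logs: ln 1.0793216 / (300/360) = 0.091599, so 9.16%.

9.16%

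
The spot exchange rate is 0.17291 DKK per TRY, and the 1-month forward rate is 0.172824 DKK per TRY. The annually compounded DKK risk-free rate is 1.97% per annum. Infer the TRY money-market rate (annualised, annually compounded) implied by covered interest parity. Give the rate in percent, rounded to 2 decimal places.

T = 1/12 years.
By CIP, F/S equals the DKK-to-TRY growth ratio: 0.172824/0.17291 = 0.9995026.
The DKK side grows by (1 + 0.0197)^(1/12) = 1.001627.
So the TRY growth factor = 1.0021255.
r = 1.0021255^(12/1) − 1 = 0.025806 → 2.58%.

2.58%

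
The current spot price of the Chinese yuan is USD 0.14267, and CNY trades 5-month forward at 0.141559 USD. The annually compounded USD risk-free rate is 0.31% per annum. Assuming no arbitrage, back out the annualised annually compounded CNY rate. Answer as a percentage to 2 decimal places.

2.21%

T = 5/12 years.
F/S = 0.141559/0.14267 = 0.9922128 = (growth of USD) / (growth of CNY).
The USD side grows by (1 + 0.0031)^(5/12) = 1.0012905.
That pins the CNY growth at 1.0091489.
r = 1.0091489^(12/5) − 1 = 0.022098 → 2.21%.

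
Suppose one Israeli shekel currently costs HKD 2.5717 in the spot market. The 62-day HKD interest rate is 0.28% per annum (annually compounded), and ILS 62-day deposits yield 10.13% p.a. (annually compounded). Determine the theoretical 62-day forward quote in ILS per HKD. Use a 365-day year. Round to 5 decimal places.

T = 62/365 years.
Growth of 1 HKD over T: (1 + 0.0028)^(62/365) = 1.0004751.
ILS accumulates by (1 + 0.1013)^(62/365) = 1.0165254.
So F = 2.5717 × 1.0004751 / 1.0165254 = 2.531094 (HKD/ILS).
Quoted the other way: 1/2.531094 = 0.39509 ILS per HKD.

0.39509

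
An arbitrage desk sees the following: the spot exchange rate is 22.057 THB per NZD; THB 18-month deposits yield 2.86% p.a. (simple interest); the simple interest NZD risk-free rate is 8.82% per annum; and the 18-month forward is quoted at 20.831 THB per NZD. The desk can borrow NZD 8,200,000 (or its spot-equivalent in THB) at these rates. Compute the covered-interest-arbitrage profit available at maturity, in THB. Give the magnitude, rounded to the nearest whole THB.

T = 18/12 years.
Route A — deposit NZD, sell forward: 8,200,000 × 1.132300 × 20.831 = THB 193,412,918.66.
Route B — convert at spot, deposit THB: 8,200,000 × 22.057 × 1.042900 = THB 188,626,611.46.
The quoted forward overvalues NZD, so borrow THB, buy NZD at spot, deposit the NZD at 8.82%, and sell the proceeds forward at 20.831.
Profit = 193,412,918.66 − 188,626,611.46 = THB 4,786,307.

THB 4,786,307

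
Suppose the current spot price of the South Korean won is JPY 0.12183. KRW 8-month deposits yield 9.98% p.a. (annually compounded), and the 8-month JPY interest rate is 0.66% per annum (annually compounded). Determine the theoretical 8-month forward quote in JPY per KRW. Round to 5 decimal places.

0.11485

T = 8/12 years.
Growth of 1 JPY over T: (1 + 0.0066)^(8/12) = 1.0043952.
KRW accumulates by (1 + 0.0998)^(8/12) = 1.0654731.
Forward (JPY per KRW) = 0.12183 × 1.0043952 / 1.0654731 = 0.1148461.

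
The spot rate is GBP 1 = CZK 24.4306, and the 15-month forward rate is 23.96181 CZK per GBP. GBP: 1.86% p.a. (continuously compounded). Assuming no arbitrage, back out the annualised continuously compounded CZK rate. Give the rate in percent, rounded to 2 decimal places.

0.31%

T = 15/12 years.
By CIP, F/S equals the CZK-to-GBP growth ratio: 23.96181/24.4306 = 0.9808114.
The GBP side grows by e^(0.0186×15/12) = 1.0235224.
Hence g_CZK = 1.0038824.
Take logs: ln 1.0038824 / (15/12) = 0.003100, so 0.31%.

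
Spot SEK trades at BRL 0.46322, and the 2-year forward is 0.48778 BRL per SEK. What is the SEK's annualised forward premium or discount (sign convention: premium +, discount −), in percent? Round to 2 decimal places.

+2.65%

T = 2 years.
Period premium: (0.48778 − 0.46322)/0.46322 = 0.0530202.
Annualise by dividing by T: 0.0530202 / 2 = 0.026510 → 2.65%.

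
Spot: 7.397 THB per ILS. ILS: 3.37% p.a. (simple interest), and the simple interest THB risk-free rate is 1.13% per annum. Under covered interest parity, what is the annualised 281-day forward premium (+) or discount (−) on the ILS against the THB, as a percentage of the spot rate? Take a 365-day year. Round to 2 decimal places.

-2.18%

T = 281/365 years.
F = S · g_THB/g_ILS = 7.397 × 1.0086995/1.0259444 = 7.272665.
(F − S)/S ÷ T = (7.272665 − 7.397)/7.397/(281/365) = -0.021834 → -2.18%.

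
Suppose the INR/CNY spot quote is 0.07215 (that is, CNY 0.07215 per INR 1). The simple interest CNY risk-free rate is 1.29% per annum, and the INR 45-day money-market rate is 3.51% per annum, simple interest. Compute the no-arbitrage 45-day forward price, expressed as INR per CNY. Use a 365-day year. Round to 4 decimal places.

13.8979

T = 45/365 years.
CNY growth factor: 1 + 0.0129×45/365 = 1.00159041.
Growth of 1 INR over T: 1 + 0.0351×45/365 = 1.0043274.
CIP: F = S · (grow CNY)/(grow INR) = 0.07215 × 1.00159041/1.0043274 = 0.071953377 CNY per INR.
Quoted the other way: 1/0.071953377 = 13.8979 INR per CNY.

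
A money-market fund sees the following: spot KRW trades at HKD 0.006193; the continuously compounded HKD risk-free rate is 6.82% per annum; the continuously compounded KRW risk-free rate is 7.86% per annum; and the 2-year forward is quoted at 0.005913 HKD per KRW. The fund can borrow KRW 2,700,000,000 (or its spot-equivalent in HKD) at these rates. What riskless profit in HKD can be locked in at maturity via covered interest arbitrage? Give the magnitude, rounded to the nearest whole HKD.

HKD 481,893

T = 2 years.
Keep in KRW, deliver into the forward: 2,700,000,000·1.1702296364·0.005913 = HKD 18,682,833.17.
Swap to HKD now, deposit: 2,700,000,000·0.006193·1.146140258 = HKD 19,164,725.87.
The quoted forward undervalues KRW, so borrow KRW, convert to HKD at spot, deposit the HKD at 6.82%, and buy KRW forward at 0.005913 to cover the loan.
The gap between the two covered legs is HKD 481,893.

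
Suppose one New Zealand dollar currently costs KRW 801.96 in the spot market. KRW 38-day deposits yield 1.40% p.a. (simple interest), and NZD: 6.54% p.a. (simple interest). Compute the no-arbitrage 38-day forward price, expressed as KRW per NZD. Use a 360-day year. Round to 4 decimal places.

797.6388

T = 38/360 years.
Growth of 1 KRW over T: 1 + 0.0140×38/360 = 1.001477778.
NZD accumulates by 1 + 0.0654×38/360 = 1.006903333.
CIP: F = S · (grow KRW)/(grow NZD) = 801.96 × 1.001477778/1.006903333 = 797.638753 KRW per NZD.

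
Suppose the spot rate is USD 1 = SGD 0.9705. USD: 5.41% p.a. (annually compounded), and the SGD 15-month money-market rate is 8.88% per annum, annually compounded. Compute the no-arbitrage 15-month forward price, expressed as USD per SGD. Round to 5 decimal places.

0.98951

T = 15/12 years.
SGD growth factor: (1 + 0.0888)^(15/12) = 1.1122058.
USD growth factor: (1 + 0.0541)^(15/12) = 1.0680763.
CIP: F = S · (grow SGD)/(grow USD) = 0.9705 × 1.1122058/1.0680763 = 1.010598 SGD per USD.
Invert for USD per SGD: 1 / 1.010598 = 0.98951.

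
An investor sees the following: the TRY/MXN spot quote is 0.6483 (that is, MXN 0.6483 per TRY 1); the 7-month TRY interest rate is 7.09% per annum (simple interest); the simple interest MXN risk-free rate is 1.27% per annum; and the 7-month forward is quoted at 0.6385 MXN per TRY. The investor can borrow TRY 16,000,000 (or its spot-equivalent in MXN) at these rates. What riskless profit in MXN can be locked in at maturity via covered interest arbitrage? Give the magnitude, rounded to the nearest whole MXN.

MXN 188,872

T = 7/12 years.
Route A — deposit TRY, sell forward: 16,000,000 × 1.0413583333 × 0.6385 = MXN 10,638,516.73.
Route B — convert at spot, deposit MXN: 16,000,000 × 0.6483 × 1.0074083333 = MXN 10,449,645.16.
The quoted forward overvalues TRY, so borrow MXN, buy TRY at spot, deposit the TRY at 7.09%, and sell the proceeds forward at 0.6385.
The gap between the two covered legs is MXN 188,872.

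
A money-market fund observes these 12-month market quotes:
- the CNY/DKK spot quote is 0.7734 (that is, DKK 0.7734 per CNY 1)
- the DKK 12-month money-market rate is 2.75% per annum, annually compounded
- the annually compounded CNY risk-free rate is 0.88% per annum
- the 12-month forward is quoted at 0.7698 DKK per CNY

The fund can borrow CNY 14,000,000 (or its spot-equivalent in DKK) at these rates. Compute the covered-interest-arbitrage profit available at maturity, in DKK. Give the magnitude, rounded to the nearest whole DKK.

DKK 253,320

T = 1 year.
Route A — deposit CNY, sell forward: 14,000,000 × 1.008800 × 0.7698 = DKK 10,872,039.36.
Route B — convert at spot, deposit DKK: 14,000,000 × 0.7734 × 1.027500 = DKK 11,125,359.00.
The quoted forward undervalues CNY, so borrow CNY, convert to DKK at spot, deposit the DKK at 2.75%, and buy CNY forward at 0.7698 to cover the loan.
The gap between the two covered legs is DKK 253,320.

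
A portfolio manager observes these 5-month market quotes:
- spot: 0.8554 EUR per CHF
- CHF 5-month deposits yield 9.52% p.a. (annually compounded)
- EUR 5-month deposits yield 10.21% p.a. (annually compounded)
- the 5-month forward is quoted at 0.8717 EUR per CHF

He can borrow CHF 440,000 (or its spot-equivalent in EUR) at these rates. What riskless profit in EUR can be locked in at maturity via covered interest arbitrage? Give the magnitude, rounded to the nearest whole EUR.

EUR 6,425

T = 5/12 years.
Route A — deposit CHF, sell forward: 440,000 × 1.03861741 × 0.8717 = EUR 398,359.63.
Route B — convert at spot, deposit EUR: 440,000 × 0.8554 × 1.04133888 = EUR 391,934.96.
The quoted forward overvalues CHF, so borrow EUR, buy CHF at spot, deposit the CHF at 9.52%, and sell the proceeds forward at 0.8717.
The gap between the two covered legs is EUR 6,425.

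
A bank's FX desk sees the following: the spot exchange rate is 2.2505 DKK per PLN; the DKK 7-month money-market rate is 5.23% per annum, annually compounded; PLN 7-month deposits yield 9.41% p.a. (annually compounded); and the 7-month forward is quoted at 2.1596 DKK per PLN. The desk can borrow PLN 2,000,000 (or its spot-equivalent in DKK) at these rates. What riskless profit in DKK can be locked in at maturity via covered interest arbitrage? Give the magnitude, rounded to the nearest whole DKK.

T = 7/12 years.
Keep in PLN, deliver into the forward: 2,000,000·1.053860824·2.1596 = DKK 4,551,835.67.
Swap to DKK now, deposit: 2,000,000·2.2505·1.030183879 = DKK 4,636,857.64.
The quoted forward undervalues PLN, so borrow PLN, convert to DKK at spot, deposit the DKK at 5.23%, and buy PLN forward at 2.1596 to cover the loan.
The gap between the two covered legs is DKK 85,022.

DKK 85,022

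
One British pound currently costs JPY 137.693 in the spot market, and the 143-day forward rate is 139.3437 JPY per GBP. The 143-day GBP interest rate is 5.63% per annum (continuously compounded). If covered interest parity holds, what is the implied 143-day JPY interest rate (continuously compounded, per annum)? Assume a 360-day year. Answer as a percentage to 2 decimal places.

T = 143/360 years.
F/S = 139.3437/137.693 = 1.0119883 = (growth of JPY) / (growth of GBP).
GBP growth factor: e^(0.0563×143/360) = 1.0226156.
That pins the JPY growth at 1.034875.
Take logs: ln 1.034875 / (143/360) = 0.086301, so 8.63%.

8.63%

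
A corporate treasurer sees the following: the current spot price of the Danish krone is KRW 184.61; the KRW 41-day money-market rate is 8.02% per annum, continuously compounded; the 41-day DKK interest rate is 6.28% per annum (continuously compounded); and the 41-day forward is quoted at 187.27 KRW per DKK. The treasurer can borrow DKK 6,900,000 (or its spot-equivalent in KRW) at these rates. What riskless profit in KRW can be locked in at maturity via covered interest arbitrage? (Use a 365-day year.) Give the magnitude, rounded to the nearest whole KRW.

KRW 15,974,169

T = 41/365 years.
Route A — deposit DKK, sell forward: 6,900,000 × 1.007079186382 × 187.27 = KRW 1,301,310,462.71.
Route B — convert at spot, deposit KRW: 6,900,000 × 184.61 × 1.009049468196 = KRW 1,285,336,294.03.
The quoted forward overvalues DKK, so borrow KRW, buy DKK at spot, deposit the DKK at 6.28%, and sell the proceeds forward at 187.27.
Arbitrage profit = |1,301,310,462.71 − 1,285,336,294.03| = KRW 15,974,169.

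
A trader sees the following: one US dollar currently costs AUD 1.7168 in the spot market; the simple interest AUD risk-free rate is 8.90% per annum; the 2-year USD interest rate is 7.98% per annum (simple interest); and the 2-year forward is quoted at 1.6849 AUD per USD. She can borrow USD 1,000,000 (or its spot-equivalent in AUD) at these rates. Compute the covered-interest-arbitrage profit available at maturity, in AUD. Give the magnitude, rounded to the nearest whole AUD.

AUD 68,580

T = 2 years.
Invest the USD and cover forward: 1,000,000 × 1.159600 × 1.6849 = AUD 1,953,810.04.
Convert at spot and invest in AUD: 1,000,000 × 1.7168 × 1.178000 = AUD 2,022,390.40.
The quoted forward undervalues USD, so borrow USD, convert to AUD at spot, deposit the AUD at 8.90%, and buy USD forward at 1.6849 to cover the loan.
Profit = 2,022,390.40 − 1,953,810.04 = AUD 68,580.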